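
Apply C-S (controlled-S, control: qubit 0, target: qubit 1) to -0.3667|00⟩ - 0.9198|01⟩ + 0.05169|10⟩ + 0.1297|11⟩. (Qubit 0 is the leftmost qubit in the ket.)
-0.3667|00⟩ - 0.9198|01⟩ + 0.05169|10⟩ + 0.1297i|11⟩

C-S leaves the control-|0⟩ kets |00⟩, |01⟩ unchanged and applies S to qubit 1 on the control-|1⟩ pair (|10⟩, |11⟩).
S = [[1, 0], [0, i]].
With a = amp(|10⟩) = 0.05169 and b = amp(|11⟩) = 0.1297:
new amp(|10⟩) = (1)·a = 0.05169
new amp(|11⟩) = (i)·b = 0.1297i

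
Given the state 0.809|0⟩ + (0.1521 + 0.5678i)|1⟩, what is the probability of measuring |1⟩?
0.3455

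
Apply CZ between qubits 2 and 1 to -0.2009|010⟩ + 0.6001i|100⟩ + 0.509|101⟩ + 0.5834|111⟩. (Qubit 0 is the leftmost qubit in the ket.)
-0.2009|010⟩ + 0.6001i|100⟩ + 0.509|101⟩ - 0.5834|111⟩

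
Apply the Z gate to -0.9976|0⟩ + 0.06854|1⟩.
-0.9976|0⟩ - 0.06854|1⟩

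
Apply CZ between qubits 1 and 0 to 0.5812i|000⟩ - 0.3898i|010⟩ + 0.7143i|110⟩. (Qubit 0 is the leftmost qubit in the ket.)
0.5812i|000⟩ - 0.3898i|010⟩ - 0.7143i|110⟩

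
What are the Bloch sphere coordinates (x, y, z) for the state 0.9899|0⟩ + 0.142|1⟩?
(0.2811, 0, 0.9597)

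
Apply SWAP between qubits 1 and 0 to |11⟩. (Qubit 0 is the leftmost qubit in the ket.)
|11⟩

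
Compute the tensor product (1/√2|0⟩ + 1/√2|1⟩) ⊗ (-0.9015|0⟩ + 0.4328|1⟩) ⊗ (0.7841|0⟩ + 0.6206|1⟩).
-0.4998|000⟩ - 0.3956|001⟩ + 0.24|010⟩ + 0.1899|011⟩ - 0.4998|100⟩ - 0.3956|101⟩ + 0.24|110⟩ + 0.1899|111⟩

amp(|b₁b₂…⟩) = product of the factor amplitudes for bits b₁, b₂, …; only kets whose every factor amplitude is nonzero survive.
|000⟩: (1/√2)(-0.9015)(0.7841) = -0.4998
|001⟩: (1/√2)(-0.9015)(0.6206) = -0.3956
|010⟩: (1/√2)(0.4328)(0.7841) = 0.24
|011⟩: (1/√2)(0.4328)(0.6206) = 0.1899
|100⟩: (1/√2)(-0.9015)(0.7841) = -0.4998
|101⟩: (1/√2)(-0.9015)(0.6206) = -0.3956
|110⟩: (1/√2)(0.4328)(0.7841) = 0.24
|111⟩: (1/√2)(0.4328)(0.6206) = 0.1899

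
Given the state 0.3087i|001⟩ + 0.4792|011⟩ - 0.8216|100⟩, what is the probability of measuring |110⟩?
0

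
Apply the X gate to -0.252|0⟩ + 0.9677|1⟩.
0.9677|0⟩ - 0.252|1⟩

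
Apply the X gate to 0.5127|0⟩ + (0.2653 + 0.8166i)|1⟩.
(0.2653 + 0.8166i)|0⟩ + 0.5127|1⟩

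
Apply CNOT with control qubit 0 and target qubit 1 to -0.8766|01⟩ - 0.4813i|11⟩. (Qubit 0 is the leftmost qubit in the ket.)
-0.8766|01⟩ - 0.4813i|10⟩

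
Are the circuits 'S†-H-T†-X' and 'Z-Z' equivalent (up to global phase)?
No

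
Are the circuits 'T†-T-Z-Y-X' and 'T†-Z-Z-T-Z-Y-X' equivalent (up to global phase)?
Yes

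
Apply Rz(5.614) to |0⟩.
(-0.9445 - 0.3284i)|0⟩

Rz(5.614) = [[e^(−iθ/2), 0], [0, e^(iθ/2)]] with e^(±iθ/2) = cos(θ/2) ± i·sin(θ/2); θ = 5.614, cos(θ/2) ≈ -0.944544, sin(θ/2) ≈ 0.328384.
With a = amp(|0⟩) = 1 and b = amp(|1⟩) = 0:
new amp(|0⟩) = (-0.944544 - 0.328384i)·a = (-0.9445 - 0.3284i)
new amp(|1⟩) = (-0.944544 + 0.328384i)·b = 0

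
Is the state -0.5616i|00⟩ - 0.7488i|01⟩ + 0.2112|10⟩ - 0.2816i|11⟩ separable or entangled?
Entangled

Writing the state as a|00⟩ + b|01⟩ + c|10⟩ + d|11⟩, it is a product state iff ad − bc = 0.
Here (a, b, c, d) = (-0.5616i, -0.7488i, 0.2112, -0.2816i): ad − bc = (-0.5616i)(-0.2816i) − (-0.7488i)(0.2112) = (-0.1581 + 0.1581i) ≠ 0, so the state is entangled.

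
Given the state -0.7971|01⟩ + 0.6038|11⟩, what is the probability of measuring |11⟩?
0.3646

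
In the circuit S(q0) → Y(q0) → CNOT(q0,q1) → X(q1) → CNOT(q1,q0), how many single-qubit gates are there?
3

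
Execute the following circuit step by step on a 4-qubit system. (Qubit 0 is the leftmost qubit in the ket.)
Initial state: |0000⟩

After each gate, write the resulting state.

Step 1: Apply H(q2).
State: 1/√2|0000⟩ + 1/√2|0010⟩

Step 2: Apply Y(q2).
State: -(1/√2)i|0000⟩ + (1/√2)i|0010⟩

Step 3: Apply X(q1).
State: -(1/√2)i|0100⟩ + (1/√2)i|0110⟩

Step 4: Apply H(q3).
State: -(1/2)i|0100⟩ - (1/2)i|0101⟩ + (1/2)i|0110⟩ + (1/2)i|0111⟩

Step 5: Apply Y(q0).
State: 1/2|1100⟩ + 1/2|1101⟩ - 1/2|1110⟩ - 1/2|1111⟩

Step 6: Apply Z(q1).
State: -1/2|1100⟩ - 1/2|1101⟩ + 1/2|1110⟩ + 1/2|1111⟩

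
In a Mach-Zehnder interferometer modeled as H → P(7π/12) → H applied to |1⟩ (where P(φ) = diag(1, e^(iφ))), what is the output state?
(0.6294 - 0.483i)|0⟩ + (0.3706 + 0.483i)|1⟩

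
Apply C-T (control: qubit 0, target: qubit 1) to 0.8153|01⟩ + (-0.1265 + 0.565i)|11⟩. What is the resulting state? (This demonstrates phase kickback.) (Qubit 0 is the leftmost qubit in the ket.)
0.8153|01⟩ + (-0.489 + 0.3101i)|11⟩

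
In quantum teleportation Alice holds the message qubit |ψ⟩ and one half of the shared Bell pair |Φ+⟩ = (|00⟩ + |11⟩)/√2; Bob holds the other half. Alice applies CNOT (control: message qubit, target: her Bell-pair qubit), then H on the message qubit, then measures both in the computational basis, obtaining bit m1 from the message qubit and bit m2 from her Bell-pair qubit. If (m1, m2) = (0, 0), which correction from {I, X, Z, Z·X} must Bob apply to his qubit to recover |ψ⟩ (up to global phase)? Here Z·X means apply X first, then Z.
I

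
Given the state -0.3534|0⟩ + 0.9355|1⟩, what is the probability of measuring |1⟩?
0.8752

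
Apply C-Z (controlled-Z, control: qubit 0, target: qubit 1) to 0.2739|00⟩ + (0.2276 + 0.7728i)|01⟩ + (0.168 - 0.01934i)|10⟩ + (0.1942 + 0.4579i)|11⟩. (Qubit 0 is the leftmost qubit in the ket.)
0.2739|00⟩ + (0.2276 + 0.7728i)|01⟩ + (0.168 - 0.01934i)|10⟩ + (-0.1942 - 0.4579i)|11⟩

C-Z leaves the control-|0⟩ kets |00⟩, |01⟩ unchanged and applies Z to qubit 1 on the control-|1⟩ pair (|10⟩, |11⟩).
Z = [[1, 0], [0, -1]].
With a = amp(|10⟩) = (0.168 - 0.01934i) and b = amp(|11⟩) = (0.1942 + 0.4579i):
new amp(|10⟩) = (1)·a = (0.168 - 0.01934i)
new amp(|11⟩) = (-1)·b = (-0.1942 - 0.4579i)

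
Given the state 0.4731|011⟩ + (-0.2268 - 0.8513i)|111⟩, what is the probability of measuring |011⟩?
0.2238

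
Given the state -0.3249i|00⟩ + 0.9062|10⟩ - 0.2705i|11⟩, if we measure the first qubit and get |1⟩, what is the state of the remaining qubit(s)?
0.9582|0⟩ - 0.286i|1⟩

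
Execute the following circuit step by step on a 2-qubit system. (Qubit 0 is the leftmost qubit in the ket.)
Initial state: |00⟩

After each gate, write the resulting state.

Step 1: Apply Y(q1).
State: i|01⟩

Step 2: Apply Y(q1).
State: |00⟩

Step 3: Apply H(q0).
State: 1/√2|00⟩ + 1/√2|10⟩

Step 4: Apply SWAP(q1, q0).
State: 1/√2|00⟩ + 1/√2|01⟩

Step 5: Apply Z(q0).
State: 1/√2|00⟩ + 1/√2|01⟩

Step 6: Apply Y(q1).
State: -(1/√2)i|00⟩ + (1/√2)i|01⟩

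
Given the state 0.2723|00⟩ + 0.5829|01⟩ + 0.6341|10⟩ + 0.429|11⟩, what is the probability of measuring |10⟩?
0.4021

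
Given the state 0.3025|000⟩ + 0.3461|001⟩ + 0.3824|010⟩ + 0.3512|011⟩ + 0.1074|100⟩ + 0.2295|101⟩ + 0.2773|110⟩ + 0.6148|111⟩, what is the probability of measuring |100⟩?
0.01153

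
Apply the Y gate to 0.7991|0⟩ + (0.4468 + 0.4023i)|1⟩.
(0.4023 - 0.4468i)|0⟩ + 0.7991i|1⟩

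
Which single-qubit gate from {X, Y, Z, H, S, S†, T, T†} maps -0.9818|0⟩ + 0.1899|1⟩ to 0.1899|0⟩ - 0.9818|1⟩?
X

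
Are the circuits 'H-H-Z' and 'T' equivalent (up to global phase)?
No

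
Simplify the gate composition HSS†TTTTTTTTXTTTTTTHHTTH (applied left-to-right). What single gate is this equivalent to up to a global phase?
Z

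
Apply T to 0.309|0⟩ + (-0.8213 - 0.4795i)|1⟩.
0.309|0⟩ + (-0.2417 - 0.9198i)|1⟩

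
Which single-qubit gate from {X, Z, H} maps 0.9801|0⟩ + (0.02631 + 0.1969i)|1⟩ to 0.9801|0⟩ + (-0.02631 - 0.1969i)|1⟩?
Z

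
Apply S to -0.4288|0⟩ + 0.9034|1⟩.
-0.4288|0⟩ + 0.9034i|1⟩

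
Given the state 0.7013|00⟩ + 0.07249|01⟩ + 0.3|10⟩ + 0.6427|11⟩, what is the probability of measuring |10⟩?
0.09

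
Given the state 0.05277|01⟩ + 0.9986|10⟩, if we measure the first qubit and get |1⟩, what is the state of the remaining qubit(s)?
|0⟩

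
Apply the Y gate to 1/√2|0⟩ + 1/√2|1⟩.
-(1/√2)i|0⟩ + (1/√2)i|1⟩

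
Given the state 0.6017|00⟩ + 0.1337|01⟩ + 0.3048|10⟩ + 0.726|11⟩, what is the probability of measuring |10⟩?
0.0929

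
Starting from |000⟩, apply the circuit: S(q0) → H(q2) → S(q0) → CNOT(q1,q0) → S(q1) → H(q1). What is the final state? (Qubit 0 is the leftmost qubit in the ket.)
1/2|000⟩ + 1/2|001⟩ + 1/2|010⟩ + 1/2|011⟩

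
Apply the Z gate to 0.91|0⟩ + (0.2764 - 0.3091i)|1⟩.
0.91|0⟩ + (-0.2764 + 0.3091i)|1⟩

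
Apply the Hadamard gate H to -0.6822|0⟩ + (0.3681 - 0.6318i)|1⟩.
(-0.2221 - 0.4468i)|0⟩ + (-0.7427 + 0.4468i)|1⟩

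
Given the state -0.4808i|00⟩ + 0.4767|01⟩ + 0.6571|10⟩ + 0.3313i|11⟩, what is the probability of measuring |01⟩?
0.2272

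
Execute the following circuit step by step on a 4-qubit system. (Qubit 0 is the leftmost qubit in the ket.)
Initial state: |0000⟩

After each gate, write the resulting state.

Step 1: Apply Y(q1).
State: i|0100⟩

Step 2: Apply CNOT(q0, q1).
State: i|0100⟩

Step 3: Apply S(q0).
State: i|0100⟩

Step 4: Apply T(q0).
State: i|0100⟩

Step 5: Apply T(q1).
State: (-1/√2 + (1/√2)i)|0100⟩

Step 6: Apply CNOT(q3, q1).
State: (-1/√2 + (1/√2)i)|0100⟩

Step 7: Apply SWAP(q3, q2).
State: (-1/√2 + (1/√2)i)|0100⟩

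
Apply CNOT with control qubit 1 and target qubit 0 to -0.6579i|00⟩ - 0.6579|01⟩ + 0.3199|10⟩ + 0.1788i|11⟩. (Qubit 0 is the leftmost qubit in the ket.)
-0.6579i|00⟩ + 0.1788i|01⟩ + 0.3199|10⟩ - 0.6579|11⟩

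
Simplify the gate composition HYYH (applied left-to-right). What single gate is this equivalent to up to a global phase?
I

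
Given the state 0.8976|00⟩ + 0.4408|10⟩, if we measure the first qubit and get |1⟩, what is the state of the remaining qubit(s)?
|0⟩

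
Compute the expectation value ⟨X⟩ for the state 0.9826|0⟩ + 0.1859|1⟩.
0.3653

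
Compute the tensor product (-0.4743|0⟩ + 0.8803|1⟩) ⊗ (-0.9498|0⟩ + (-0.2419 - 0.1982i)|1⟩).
0.4505|00⟩ + (0.1147 + 0.09401i)|01⟩ - 0.8361|10⟩ + (-0.2129 - 0.1745i)|11⟩

amp(|b₁b₂…⟩) = product of the factor amplitudes for bits b₁, b₂, …; only kets whose every factor amplitude is nonzero survive.
|00⟩: (-0.4743)(-0.9498) = 0.4505
|01⟩: (-0.4743)(-0.2419 - 0.1982i) = (0.1147 + 0.09401i)
|10⟩: (0.8803)(-0.9498) = -0.8361
|11⟩: (0.8803)(-0.2419 - 0.1982i) = (-0.2129 - 0.1745i)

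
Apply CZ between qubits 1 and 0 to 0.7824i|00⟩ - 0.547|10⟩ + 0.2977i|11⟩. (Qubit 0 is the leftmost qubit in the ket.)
0.7824i|00⟩ - 0.547|10⟩ - 0.2977i|11⟩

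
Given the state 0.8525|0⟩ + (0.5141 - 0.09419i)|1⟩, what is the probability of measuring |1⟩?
0.2732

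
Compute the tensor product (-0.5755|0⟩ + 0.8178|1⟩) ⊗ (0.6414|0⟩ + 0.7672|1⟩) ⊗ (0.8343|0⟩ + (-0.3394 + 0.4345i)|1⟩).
-0.308|000⟩ + (0.1253 - 0.1604i)|001⟩ - 0.3684|010⟩ + (0.1499 - 0.1918i)|011⟩ + 0.4376|100⟩ + (-0.178 + 0.2279i)|101⟩ + 0.5235|110⟩ + (-0.2129 + 0.2726i)|111⟩

amp(|b₁b₂…⟩) = product of the factor amplitudes for bits b₁, b₂, …; only kets whose every factor amplitude is nonzero survive.
|000⟩: (-0.5755)(0.6414)(0.8343) = -0.308
|001⟩: (-0.5755)(0.6414)(-0.3394 + 0.4345i) = (0.1253 - 0.1604i)
|010⟩: (-0.5755)(0.7672)(0.8343) = -0.3684
|011⟩: (-0.5755)(0.7672)(-0.3394 + 0.4345i) = (0.1499 - 0.1918i)
|100⟩: (0.8178)(0.6414)(0.8343) = 0.4376
|101⟩: (0.8178)(0.6414)(-0.3394 + 0.4345i) = (-0.178 + 0.2279i)
|110⟩: (0.8178)(0.7672)(0.8343) = 0.5235
|111⟩: (0.8178)(0.7672)(-0.3394 + 0.4345i) = (-0.2129 + 0.2726i)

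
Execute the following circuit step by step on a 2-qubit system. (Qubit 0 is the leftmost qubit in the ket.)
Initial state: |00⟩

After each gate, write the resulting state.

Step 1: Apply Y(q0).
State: i|10⟩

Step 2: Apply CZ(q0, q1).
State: i|10⟩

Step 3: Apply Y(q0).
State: |00⟩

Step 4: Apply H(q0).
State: 1/√2|00⟩ + 1/√2|10⟩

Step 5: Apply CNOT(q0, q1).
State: 1/√2|00⟩ + 1/√2|11⟩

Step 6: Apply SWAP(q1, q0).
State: 1/√2|00⟩ + 1/√2|11⟩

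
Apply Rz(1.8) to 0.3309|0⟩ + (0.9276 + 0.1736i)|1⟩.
(0.2057 - 0.2592i)|0⟩ + (0.4406 + 0.8345i)|1⟩

Rz(1.8) = [[e^(−iθ/2), 0], [0, e^(iθ/2)]] with e^(±iθ/2) = cos(θ/2) ± i·sin(θ/2); θ = 1.8, cos(θ/2) ≈ 0.62161, sin(θ/2) ≈ 0.783327.
With a = amp(|0⟩) = 0.3309 and b = amp(|1⟩) = (0.9276 + 0.1736i):
new amp(|0⟩) = (0.62161 - 0.783327i)·a = (0.2057 - 0.2592i)
new amp(|1⟩) = (0.62161 + 0.783327i)·b = (0.4406 + 0.8345i)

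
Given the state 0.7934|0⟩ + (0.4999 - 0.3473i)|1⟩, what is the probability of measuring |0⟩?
0.6295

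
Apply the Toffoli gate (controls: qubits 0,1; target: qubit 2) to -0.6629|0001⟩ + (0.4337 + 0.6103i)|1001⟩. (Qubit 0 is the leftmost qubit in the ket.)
-0.6629|0001⟩ + (0.4337 + 0.6103i)|1001⟩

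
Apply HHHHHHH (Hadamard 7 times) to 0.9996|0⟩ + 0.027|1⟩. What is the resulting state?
0.7259|0⟩ + 0.6877|1⟩

H² = I, so H^7 = H: a single Hadamard. With (a, b) = (0.9996, 0.027), H gives ((a + b)/√2, (a − b)/√2) = (0.7259, 0.6877).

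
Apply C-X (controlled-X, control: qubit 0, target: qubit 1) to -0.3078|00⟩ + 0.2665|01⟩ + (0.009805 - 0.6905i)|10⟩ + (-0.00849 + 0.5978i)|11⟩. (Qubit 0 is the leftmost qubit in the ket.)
-0.3078|00⟩ + 0.2665|01⟩ + (-0.00849 + 0.5978i)|10⟩ + (0.009805 - 0.6905i)|11⟩

C-X leaves the control-|0⟩ kets |00⟩, |01⟩ unchanged and applies X to qubit 1 on the control-|1⟩ pair (|10⟩, |11⟩).
X = [[0, 1], [1, 0]].
With a = amp(|10⟩) = (0.009805 - 0.6905i) and b = amp(|11⟩) = (-0.00849 + 0.5978i):
new amp(|10⟩) = (1)·b = (-0.00849 + 0.5978i)
new amp(|11⟩) = (1)·a = (0.009805 - 0.6905i)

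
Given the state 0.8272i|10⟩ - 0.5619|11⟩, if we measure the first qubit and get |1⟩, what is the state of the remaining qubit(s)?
0.8272i|0⟩ - 0.5619|1⟩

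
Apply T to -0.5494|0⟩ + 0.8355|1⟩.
-0.5494|0⟩ + (0.5908 + 0.5908i)|1⟩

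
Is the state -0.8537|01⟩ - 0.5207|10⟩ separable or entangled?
Entangled

Writing the state as a|00⟩ + b|01⟩ + c|10⟩ + d|11⟩, it is a product state iff ad − bc = 0.
Here (a, b, c, d) = (0, -0.8537, -0.5207, 0): ad − bc = (0)(0) − (-0.8537)(-0.5207) = -0.4445 ≠ 0, so the state is entangled.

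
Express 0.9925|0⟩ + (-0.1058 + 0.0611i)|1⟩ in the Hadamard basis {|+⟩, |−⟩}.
(0.627 + 0.0432i)|+⟩ + (0.7766 - 0.0432i)|−⟩

With |ψ⟩ = α|0⟩ + β|1⟩, the Hadamard-basis coefficients are ⟨+|ψ⟩ = (α + β)/√2 and ⟨−|ψ⟩ = (α − β)/√2.
Here α = 0.9925, β = (-0.1058 + 0.0611i): (α + β)/√2 = (0.627 + 0.0432i), (α − β)/√2 = (0.7766 - 0.0432i).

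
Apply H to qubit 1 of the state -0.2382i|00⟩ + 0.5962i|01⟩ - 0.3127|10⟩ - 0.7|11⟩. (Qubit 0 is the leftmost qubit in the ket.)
0.2531i|00⟩ - 0.59i|01⟩ - 0.7161|10⟩ + 0.2739|11⟩

H on qubit 1 mixes each pair of kets that differ only in qubit 1: amplitudes (a, b) of (|…0…⟩, |…1…⟩) become ((a + b)/√2, (a − b)/√2). Kets absent from the input have amplitude 0.
(|00⟩, |01⟩): (a, b) = (-0.2382i, 0.5962i) → (0.2531i, -0.59i)
(|10⟩, |11⟩): (a, b) = (-0.3127, -0.7) → (-0.7161, 0.2739)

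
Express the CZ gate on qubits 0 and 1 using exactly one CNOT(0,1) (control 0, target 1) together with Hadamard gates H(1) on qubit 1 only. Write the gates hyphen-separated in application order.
H(1)-CNOT(0,1)-H(1)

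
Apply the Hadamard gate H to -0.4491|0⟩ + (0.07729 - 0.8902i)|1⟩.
(-0.2629 - 0.6295i)|0⟩ + (-0.3722 + 0.6295i)|1⟩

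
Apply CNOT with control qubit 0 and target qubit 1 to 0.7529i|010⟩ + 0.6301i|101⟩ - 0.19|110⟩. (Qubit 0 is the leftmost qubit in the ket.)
0.7529i|010⟩ - 0.19|100⟩ + 0.6301i|111⟩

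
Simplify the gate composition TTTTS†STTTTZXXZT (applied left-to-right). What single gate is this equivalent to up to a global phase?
T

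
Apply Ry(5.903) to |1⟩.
-0.1889|0⟩ - 0.982|1⟩

Ry(5.903) = [[cos(θ/2), −sin(θ/2)], [sin(θ/2), cos(θ/2)]]; θ = 5.903, cos(θ/2) ≈ -0.981987, sin(θ/2) ≈ 0.18895.
With a = amp(|0⟩) = 0 and b = amp(|1⟩) = 1:
new amp(|0⟩) = (-0.981987)·a + (-0.18895)·b = -0.1889
new amp(|1⟩) = (0.18895)·a + (-0.981987)·b = -0.982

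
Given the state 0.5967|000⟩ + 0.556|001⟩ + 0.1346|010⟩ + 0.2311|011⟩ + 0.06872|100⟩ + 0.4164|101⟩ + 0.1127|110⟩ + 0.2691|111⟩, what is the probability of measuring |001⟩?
0.3091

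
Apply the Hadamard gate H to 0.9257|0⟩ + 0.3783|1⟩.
0.9221|0⟩ + 0.3871|1⟩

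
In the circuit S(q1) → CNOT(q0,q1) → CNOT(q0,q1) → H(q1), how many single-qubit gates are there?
2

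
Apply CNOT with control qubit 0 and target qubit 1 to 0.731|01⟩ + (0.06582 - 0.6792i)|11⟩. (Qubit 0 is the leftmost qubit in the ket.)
0.731|01⟩ + (0.06582 - 0.6792i)|10⟩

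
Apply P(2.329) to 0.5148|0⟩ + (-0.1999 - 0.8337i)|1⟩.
0.5148|0⟩ + (0.7428 + 0.4281i)|1⟩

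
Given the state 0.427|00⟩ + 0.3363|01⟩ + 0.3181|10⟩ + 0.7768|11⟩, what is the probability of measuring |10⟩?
0.1012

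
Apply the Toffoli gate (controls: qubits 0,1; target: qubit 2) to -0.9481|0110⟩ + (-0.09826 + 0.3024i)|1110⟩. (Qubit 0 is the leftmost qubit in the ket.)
-0.9481|0110⟩ + (-0.09826 + 0.3024i)|1100⟩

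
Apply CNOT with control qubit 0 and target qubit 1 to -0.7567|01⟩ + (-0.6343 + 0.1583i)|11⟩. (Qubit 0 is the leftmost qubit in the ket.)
-0.7567|01⟩ + (-0.6343 + 0.1583i)|10⟩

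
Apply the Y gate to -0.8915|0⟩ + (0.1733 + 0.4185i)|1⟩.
(0.4185 - 0.1733i)|0⟩ - 0.8915i|1⟩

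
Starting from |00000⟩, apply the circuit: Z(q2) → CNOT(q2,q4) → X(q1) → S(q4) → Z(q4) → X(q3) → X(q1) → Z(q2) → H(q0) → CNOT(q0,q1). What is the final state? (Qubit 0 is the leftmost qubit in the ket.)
1/√2|00010⟩ + 1/√2|11010⟩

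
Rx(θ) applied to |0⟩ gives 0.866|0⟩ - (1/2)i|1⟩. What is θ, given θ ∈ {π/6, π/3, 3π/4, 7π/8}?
π/3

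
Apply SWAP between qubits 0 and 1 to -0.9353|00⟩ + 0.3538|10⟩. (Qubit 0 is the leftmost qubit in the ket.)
-0.9353|00⟩ + 0.3538|01⟩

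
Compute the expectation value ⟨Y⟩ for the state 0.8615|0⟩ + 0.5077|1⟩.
0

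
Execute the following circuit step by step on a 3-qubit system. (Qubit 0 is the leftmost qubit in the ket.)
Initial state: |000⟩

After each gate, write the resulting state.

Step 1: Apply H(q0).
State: 1/√2|000⟩ + 1/√2|100⟩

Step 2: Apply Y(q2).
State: (1/√2)i|001⟩ + (1/√2)i|101⟩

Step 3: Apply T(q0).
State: (1/√2)i|001⟩ + (-1/2 + (1/2)i)|101⟩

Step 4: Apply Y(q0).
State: (1/2 + (1/2)i)|001⟩ - 1/√2|101⟩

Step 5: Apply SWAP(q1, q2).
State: (1/2 + (1/2)i)|010⟩ - 1/√2|110⟩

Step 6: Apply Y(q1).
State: (1/2 - (1/2)i)|000⟩ + (1/√2)i|100⟩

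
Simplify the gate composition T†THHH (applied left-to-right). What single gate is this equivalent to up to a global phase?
H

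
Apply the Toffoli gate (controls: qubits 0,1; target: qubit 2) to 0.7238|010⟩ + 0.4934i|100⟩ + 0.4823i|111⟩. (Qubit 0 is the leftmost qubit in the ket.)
0.7238|010⟩ + 0.4934i|100⟩ + 0.4823i|110⟩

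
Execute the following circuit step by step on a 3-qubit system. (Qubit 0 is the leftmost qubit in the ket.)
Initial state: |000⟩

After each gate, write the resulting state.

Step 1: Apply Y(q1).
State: i|010⟩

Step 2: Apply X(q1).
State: i|000⟩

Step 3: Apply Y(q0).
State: -|100⟩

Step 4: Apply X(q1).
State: -|110⟩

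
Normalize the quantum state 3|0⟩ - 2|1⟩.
0.8321|0⟩ - 0.5547|1⟩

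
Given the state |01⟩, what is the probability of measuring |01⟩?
1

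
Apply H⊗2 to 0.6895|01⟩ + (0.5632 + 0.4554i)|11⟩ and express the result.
(0.6264 + 0.2277i)|00⟩ + (-0.6264 - 0.2277i)|01⟩ + (0.06315 - 0.2277i)|10⟩ + (-0.06315 + 0.2277i)|11⟩

H⊗2 gives amp(|y⟩) = (1/2) Σ_x (−1)^(x·y) amp(|x⟩), where x·y is the number of positions in which both x and y have a 1.
|00⟩: (0.6895 + (0.5632 + 0.4554i))/2 = (0.6264 + 0.2277i)
|01⟩: (-0.6895 - (0.5632 + 0.4554i))/2 = (-0.6264 - 0.2277i)
|10⟩: (0.6895 - (0.5632 + 0.4554i))/2 = (0.06315 - 0.2277i)
|11⟩: (-0.6895 + (0.5632 + 0.4554i))/2 = (-0.06315 + 0.2277i)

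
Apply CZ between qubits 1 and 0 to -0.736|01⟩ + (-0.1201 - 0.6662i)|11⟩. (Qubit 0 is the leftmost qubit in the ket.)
-0.736|01⟩ + (0.1201 + 0.6662i)|11⟩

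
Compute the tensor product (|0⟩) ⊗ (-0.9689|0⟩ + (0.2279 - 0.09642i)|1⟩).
-0.9689|00⟩ + (0.2279 - 0.09642i)|01⟩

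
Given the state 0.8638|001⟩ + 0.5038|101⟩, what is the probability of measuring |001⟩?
0.7462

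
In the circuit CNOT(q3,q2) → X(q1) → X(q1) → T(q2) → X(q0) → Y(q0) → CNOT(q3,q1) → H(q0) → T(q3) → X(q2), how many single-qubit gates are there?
8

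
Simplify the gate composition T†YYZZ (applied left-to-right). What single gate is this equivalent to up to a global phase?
T†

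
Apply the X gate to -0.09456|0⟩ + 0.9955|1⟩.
0.9955|0⟩ - 0.09456|1⟩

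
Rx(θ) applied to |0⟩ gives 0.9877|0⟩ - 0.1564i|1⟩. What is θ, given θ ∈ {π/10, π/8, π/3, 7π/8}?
π/10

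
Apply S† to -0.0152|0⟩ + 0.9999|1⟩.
-0.0152|0⟩ - 0.9999i|1⟩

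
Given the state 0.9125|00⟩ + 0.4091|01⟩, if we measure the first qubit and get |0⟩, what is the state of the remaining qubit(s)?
0.9125|0⟩ + 0.4091|1⟩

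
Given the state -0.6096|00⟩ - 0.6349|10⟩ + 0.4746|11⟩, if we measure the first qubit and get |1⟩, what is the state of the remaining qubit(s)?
-0.801|0⟩ + 0.5987|1⟩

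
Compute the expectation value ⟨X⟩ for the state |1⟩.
0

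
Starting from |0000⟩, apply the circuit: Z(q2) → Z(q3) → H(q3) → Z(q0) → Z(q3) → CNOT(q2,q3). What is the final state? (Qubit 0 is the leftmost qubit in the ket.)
1/√2|0000⟩ - 1/√2|0001⟩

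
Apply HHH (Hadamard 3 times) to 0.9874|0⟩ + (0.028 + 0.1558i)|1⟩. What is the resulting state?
(0.718 + 0.1102i)|0⟩ + (0.6784 - 0.1102i)|1⟩

H² = I, so H^3 = H: a single Hadamard. With (a, b) = (0.9874, (0.028 + 0.1558i)), H gives ((a + b)/√2, (a − b)/√2) = ((0.718 + 0.1102i), (0.6784 - 0.1102i)).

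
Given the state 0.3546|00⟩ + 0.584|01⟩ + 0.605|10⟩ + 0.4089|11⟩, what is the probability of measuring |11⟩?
0.1672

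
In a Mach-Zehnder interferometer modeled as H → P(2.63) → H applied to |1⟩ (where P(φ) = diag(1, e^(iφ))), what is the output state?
(0.936 - 0.2448i)|0⟩ + (0.06402 + 0.2448i)|1⟩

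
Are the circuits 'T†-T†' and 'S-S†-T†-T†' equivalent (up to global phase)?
Yes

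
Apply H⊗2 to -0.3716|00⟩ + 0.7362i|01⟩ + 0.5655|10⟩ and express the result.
(0.09695 + 0.3681i)|00⟩ + (0.09695 - 0.3681i)|01⟩ + (-0.4686 + 0.3681i)|10⟩ + (-0.4686 - 0.3681i)|11⟩

H⊗2 gives amp(|y⟩) = (1/2) Σ_x (−1)^(x·y) amp(|x⟩), where x·y is the number of positions in which both x and y have a 1.
|00⟩: (-0.3716 + 0.7362i + 0.5655)/2 = (0.09695 + 0.3681i)
|01⟩: (-0.3716 - 0.7362i + 0.5655)/2 = (0.09695 - 0.3681i)
|10⟩: (-0.3716 + 0.7362i - 0.5655)/2 = (-0.4686 + 0.3681i)
|11⟩: (-0.3716 - 0.7362i - 0.5655)/2 = (-0.4686 - 0.3681i)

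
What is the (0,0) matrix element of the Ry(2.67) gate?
0.2336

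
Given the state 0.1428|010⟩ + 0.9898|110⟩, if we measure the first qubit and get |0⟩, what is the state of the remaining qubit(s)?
|10⟩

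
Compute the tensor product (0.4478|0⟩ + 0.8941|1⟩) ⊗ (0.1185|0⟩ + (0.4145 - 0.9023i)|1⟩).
0.05306|00⟩ + (0.1856 - 0.404i)|01⟩ + 0.106|10⟩ + (0.3706 - 0.8067i)|11⟩

amp(|b₁b₂…⟩) = product of the factor amplitudes for bits b₁, b₂, …; only kets whose every factor amplitude is nonzero survive.
|00⟩: (0.4478)(0.1185) = 0.05306
|01⟩: (0.4478)(0.4145 - 0.9023i) = (0.1856 - 0.404i)
|10⟩: (0.8941)(0.1185) = 0.106
|11⟩: (0.8941)(0.4145 - 0.9023i) = (0.3706 - 0.8067i)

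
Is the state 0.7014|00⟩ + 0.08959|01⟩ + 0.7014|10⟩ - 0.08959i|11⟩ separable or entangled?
Entangled

Writing the state as a|00⟩ + b|01⟩ + c|10⟩ + d|11⟩, it is a product state iff ad − bc = 0.
Here (a, b, c, d) = (0.7014, 0.08959, 0.7014, -0.08959i): ad − bc = (0.7014)(-0.08959i) − (0.08959)(0.7014) = (-0.06284 - 0.06284i) ≠ 0, so the state is entangled.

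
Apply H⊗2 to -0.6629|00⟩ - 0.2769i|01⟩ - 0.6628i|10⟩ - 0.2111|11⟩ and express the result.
(-0.437 - 0.4699i)|00⟩ + (-0.2259 - 0.193i)|01⟩ + (-0.2259 + 0.193i)|10⟩ + (-0.437 + 0.4699i)|11⟩

H⊗2 gives amp(|y⟩) = (1/2) Σ_x (−1)^(x·y) amp(|x⟩), where x·y is the number of positions in which both x and y have a 1.
|00⟩: (-0.6629 - 0.2769i - 0.6628i - 0.2111)/2 = (-0.437 - 0.4699i)
|01⟩: (-0.6629 + 0.2769i - 0.6628i + 0.2111)/2 = (-0.2259 - 0.193i)
|10⟩: (-0.6629 - 0.2769i + 0.6628i + 0.2111)/2 = (-0.2259 + 0.193i)
|11⟩: (-0.6629 + 0.2769i + 0.6628i - 0.2111)/2 = (-0.437 + 0.4699i)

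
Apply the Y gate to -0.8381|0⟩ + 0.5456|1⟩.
-0.5456i|0⟩ - 0.8381i|1⟩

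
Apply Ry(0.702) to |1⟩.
-0.3438|0⟩ + 0.939|1⟩

Ry(0.702) = [[cos(θ/2), −sin(θ/2)], [sin(θ/2), cos(θ/2)]]; θ = 0.702, cos(θ/2) ≈ 0.939029, sin(θ/2) ≈ 0.343837.
With a = amp(|0⟩) = 0 and b = amp(|1⟩) = 1:
new amp(|0⟩) = (0.939029)·a + (-0.343837)·b = -0.3438
new amp(|1⟩) = (0.343837)·a + (0.939029)·b = 0.939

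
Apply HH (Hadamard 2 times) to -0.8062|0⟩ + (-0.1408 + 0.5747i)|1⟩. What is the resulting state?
-0.8062|0⟩ + (-0.1408 + 0.5747i)|1⟩

H² = I, so an even number of Hadamards cancels: H^2 = I and the state is unchanged.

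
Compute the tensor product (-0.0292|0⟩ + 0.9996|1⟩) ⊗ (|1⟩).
-0.0292|01⟩ + 0.9996|11⟩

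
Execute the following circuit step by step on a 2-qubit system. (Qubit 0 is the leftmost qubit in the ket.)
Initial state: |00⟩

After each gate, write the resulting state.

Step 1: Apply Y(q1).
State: i|01⟩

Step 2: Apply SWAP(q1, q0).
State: i|10⟩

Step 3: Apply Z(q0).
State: -i|10⟩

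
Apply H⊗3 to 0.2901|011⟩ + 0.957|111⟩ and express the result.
0.4409|000⟩ - 0.4409|001⟩ - 0.4409|010⟩ + 0.4409|011⟩ - 0.2358|100⟩ + 0.2358|101⟩ + 0.2358|110⟩ - 0.2358|111⟩

H⊗3 gives amp(|y⟩) = (1/2√2) Σ_x (−1)^(x·y) amp(|x⟩), where x·y is the number of positions in which both x and y have a 1.
|000⟩: (0.2901 + 0.957)/(2√2) = 0.4409
|001⟩: (-0.2901 - 0.957)/(2√2) = -0.4409
|010⟩: (-0.2901 - 0.957)/(2√2) = -0.4409
|011⟩: (0.2901 + 0.957)/(2√2) = 0.4409
|100⟩: (0.2901 - 0.957)/(2√2) = -0.2358
|101⟩: (-0.2901 + 0.957)/(2√2) = 0.2358
|110⟩: (-0.2901 + 0.957)/(2√2) = 0.2358
|111⟩: (0.2901 - 0.957)/(2√2) = -0.2358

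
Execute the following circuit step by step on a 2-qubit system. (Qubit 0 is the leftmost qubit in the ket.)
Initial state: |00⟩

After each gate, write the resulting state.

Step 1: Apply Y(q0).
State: i|10⟩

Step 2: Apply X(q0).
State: i|00⟩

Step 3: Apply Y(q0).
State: -|10⟩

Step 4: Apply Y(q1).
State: -i|11⟩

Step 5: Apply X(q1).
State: -i|10⟩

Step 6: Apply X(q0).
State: -i|00⟩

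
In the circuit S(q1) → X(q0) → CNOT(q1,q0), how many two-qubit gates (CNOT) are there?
1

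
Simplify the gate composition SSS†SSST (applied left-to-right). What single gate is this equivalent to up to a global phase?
T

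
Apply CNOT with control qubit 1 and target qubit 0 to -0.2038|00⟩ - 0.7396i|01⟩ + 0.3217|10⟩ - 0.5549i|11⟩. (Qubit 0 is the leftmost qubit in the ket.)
-0.2038|00⟩ - 0.5549i|01⟩ + 0.3217|10⟩ - 0.7396i|11⟩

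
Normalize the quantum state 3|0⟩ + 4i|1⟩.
0.6|0⟩ + 0.8i|1⟩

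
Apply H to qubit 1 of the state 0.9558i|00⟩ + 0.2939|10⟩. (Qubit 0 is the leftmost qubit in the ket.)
0.6759i|00⟩ + 0.6759i|01⟩ + 0.2078|10⟩ + 0.2078|11⟩

H on qubit 1 mixes each pair of kets that differ only in qubit 1: amplitudes (a, b) of (|…0…⟩, |…1…⟩) become ((a + b)/√2, (a − b)/√2). Kets absent from the input have amplitude 0.
(|00⟩, |01⟩): (a, b) = (0.9558i, 0) → (0.6759i, 0.6759i)
(|10⟩, |11⟩): (a, b) = (0.2939, 0) → (0.2078, 0.2078)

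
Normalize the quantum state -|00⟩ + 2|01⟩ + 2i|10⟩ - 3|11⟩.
-0.2357|00⟩ + 0.4714|01⟩ + 0.4714i|10⟩ - 1/√2|11⟩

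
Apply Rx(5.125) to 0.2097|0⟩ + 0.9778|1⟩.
(-0.1755 - 0.5351i)|0⟩ + (-0.8184 - 0.1148i)|1⟩

Rx(5.125) = [[cos(θ/2), −i·sin(θ/2)], [−i·sin(θ/2), cos(θ/2)]]; θ = 5.125, cos(θ/2) ≈ -0.83696, sin(θ/2) ≈ 0.547265.
With a = amp(|0⟩) = 0.2097 and b = amp(|1⟩) = 0.9778:
new amp(|0⟩) = (-0.83696)·a + (-0.547265i)·b = (-0.1755 - 0.5351i)
new amp(|1⟩) = (-0.547265i)·a + (-0.83696)·b = (-0.8184 - 0.1148i)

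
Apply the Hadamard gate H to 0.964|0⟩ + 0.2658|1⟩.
0.8696|0⟩ + 0.4937|1⟩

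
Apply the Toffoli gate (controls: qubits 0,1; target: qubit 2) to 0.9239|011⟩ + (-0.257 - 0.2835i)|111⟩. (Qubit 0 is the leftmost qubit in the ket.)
0.9239|011⟩ + (-0.257 - 0.2835i)|110⟩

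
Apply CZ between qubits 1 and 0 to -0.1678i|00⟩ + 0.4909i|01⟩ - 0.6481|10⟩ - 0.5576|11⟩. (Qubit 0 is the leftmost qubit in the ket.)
-0.1678i|00⟩ + 0.4909i|01⟩ - 0.6481|10⟩ + 0.5576|11⟩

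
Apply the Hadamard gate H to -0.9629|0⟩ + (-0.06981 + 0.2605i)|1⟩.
(-0.7302 + 0.1842i)|0⟩ + (-0.6315 - 0.1842i)|1⟩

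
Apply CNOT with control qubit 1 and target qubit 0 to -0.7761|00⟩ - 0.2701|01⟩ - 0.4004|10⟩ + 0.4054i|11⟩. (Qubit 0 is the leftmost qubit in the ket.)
-0.7761|00⟩ + 0.4054i|01⟩ - 0.4004|10⟩ - 0.2701|11⟩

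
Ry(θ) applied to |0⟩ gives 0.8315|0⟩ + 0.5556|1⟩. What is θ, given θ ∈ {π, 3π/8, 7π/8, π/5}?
3π/8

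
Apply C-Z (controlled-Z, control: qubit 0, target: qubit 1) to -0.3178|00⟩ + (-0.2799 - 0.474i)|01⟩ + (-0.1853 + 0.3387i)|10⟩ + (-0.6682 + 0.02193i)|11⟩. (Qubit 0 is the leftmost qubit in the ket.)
-0.3178|00⟩ + (-0.2799 - 0.474i)|01⟩ + (-0.1853 + 0.3387i)|10⟩ + (0.6682 - 0.02193i)|11⟩

C-Z leaves the control-|0⟩ kets |00⟩, |01⟩ unchanged and applies Z to qubit 1 on the control-|1⟩ pair (|10⟩, |11⟩).
Z = [[1, 0], [0, -1]].
With a = amp(|10⟩) = (-0.1853 + 0.3387i) and b = amp(|11⟩) = (-0.6682 + 0.02193i):
new amp(|10⟩) = (1)·a = (-0.1853 + 0.3387i)
new amp(|11⟩) = (-1)·b = (0.6682 - 0.02193i)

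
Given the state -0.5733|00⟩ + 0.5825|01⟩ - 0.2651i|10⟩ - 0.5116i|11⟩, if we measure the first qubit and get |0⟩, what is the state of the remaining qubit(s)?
-0.7015|0⟩ + 0.7127|1⟩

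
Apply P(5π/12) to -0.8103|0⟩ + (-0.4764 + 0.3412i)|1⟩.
-0.8103|0⟩ + (-0.4529 - 0.3719i)|1⟩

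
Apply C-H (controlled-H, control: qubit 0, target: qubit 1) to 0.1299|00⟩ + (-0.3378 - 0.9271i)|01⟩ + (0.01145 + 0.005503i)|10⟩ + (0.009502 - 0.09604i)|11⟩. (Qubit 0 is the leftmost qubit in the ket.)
0.1299|00⟩ + (-0.3378 - 0.9271i)|01⟩ + (0.01482 - 0.06402i)|10⟩ + (0.001377 + 0.0718i)|11⟩

C-H leaves the control-|0⟩ kets |00⟩, |01⟩ unchanged and applies H to qubit 1 on the control-|1⟩ pair (|10⟩, |11⟩).
H = [[1/√2, 1/√2], [1/√2, -1/√2]].
With a = amp(|10⟩) = (0.01145 + 0.005503i) and b = amp(|11⟩) = (0.009502 - 0.09604i):
new amp(|10⟩) = (1/√2)·a + (1/√2)·b = (0.01482 - 0.06402i)
new amp(|11⟩) = (1/√2)·a + (-1/√2)·b = (0.001377 + 0.0718i)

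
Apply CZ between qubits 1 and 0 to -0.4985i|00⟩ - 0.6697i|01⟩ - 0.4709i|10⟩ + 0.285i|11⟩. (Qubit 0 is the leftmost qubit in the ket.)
-0.4985i|00⟩ - 0.6697i|01⟩ - 0.4709i|10⟩ - 0.285i|11⟩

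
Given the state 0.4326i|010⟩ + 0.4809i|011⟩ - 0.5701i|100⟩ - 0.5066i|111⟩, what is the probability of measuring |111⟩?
0.2566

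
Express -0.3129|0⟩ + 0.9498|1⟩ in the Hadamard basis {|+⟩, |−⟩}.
0.4504|+⟩ - 0.8929|−⟩

With |ψ⟩ = α|0⟩ + β|1⟩, the Hadamard-basis coefficients are ⟨+|ψ⟩ = (α + β)/√2 and ⟨−|ψ⟩ = (α − β)/√2.
Here α = -0.3129, β = 0.9498: (α + β)/√2 = 0.4504, (α − β)/√2 = -0.8929.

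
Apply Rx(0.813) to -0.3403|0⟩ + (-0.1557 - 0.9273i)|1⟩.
(-0.6792 + 0.06156i)|0⟩ + (-0.143 - 0.7172i)|1⟩

Rx(0.813) = [[cos(θ/2), −i·sin(θ/2)], [−i·sin(θ/2), cos(θ/2)]]; θ = 0.813, cos(θ/2) ≈ 0.91851, sin(θ/2) ≈ 0.395397.
With a = amp(|0⟩) = -0.3403 and b = amp(|1⟩) = (-0.1557 - 0.9273i):
new amp(|0⟩) = (0.91851)·a + (-0.395397i)·b = (-0.6792 + 0.06156i)
new amp(|1⟩) = (-0.395397i)·a + (0.91851)·b = (-0.143 - 0.7172i)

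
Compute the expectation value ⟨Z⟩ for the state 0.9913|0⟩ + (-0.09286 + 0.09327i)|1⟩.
0.9654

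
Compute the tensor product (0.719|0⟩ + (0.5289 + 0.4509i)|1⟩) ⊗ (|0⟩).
0.719|00⟩ + (0.5289 + 0.4509i)|10⟩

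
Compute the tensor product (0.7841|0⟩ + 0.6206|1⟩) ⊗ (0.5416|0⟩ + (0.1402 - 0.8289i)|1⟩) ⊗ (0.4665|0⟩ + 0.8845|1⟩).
0.1981|000⟩ + 0.3756|001⟩ + (0.05128 - 0.3032i)|010⟩ + (0.09723 - 0.5749i)|011⟩ + 0.1568|100⟩ + 0.2973|101⟩ + (0.04059 - 0.24i)|110⟩ + (0.07696 - 0.455i)|111⟩

amp(|b₁b₂…⟩) = product of the factor amplitudes for bits b₁, b₂, …; only kets whose every factor amplitude is nonzero survive.
|000⟩: (0.7841)(0.5416)(0.4665) = 0.1981
|001⟩: (0.7841)(0.5416)(0.8845) = 0.3756
|010⟩: (0.7841)(0.1402 - 0.8289i)(0.4665) = (0.05128 - 0.3032i)
|011⟩: (0.7841)(0.1402 - 0.8289i)(0.8845) = (0.09723 - 0.5749i)
|100⟩: (0.6206)(0.5416)(0.4665) = 0.1568
|101⟩: (0.6206)(0.5416)(0.8845) = 0.2973
|110⟩: (0.6206)(0.1402 - 0.8289i)(0.4665) = (0.04059 - 0.24i)
|111⟩: (0.6206)(0.1402 - 0.8289i)(0.8845) = (0.07696 - 0.455i)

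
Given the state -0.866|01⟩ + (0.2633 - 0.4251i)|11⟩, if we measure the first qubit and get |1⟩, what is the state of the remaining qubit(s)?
(0.5266 - 0.8501i)|1⟩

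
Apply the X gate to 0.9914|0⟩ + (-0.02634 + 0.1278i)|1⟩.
(-0.02634 + 0.1278i)|0⟩ + 0.9914|1⟩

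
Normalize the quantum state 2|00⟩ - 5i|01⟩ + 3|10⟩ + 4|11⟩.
0.2722|00⟩ - 0.6804i|01⟩ + 1/√6|10⟩ + 0.5443|11⟩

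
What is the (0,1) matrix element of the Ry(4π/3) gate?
-0.866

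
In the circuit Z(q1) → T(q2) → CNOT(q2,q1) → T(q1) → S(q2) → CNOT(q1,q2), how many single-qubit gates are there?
4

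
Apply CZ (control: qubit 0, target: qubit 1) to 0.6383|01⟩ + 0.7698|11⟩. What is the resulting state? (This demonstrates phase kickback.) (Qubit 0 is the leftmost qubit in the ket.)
0.6383|01⟩ - 0.7698|11⟩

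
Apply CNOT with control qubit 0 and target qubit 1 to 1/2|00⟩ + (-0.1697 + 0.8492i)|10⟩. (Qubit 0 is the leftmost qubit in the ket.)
1/2|00⟩ + (-0.1697 + 0.8492i)|11⟩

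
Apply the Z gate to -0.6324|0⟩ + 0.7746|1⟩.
-0.6324|0⟩ - 0.7746|1⟩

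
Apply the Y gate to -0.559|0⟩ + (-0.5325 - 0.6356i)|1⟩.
(-0.6356 + 0.5325i)|0⟩ - 0.559i|1⟩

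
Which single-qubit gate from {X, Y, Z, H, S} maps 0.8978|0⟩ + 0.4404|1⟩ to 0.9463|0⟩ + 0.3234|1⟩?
H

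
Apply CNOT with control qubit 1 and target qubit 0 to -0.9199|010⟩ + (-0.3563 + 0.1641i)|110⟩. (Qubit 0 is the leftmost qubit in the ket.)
(-0.3563 + 0.1641i)|010⟩ - 0.9199|110⟩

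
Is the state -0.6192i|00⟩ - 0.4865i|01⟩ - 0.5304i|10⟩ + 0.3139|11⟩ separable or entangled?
Entangled

Writing the state as a|00⟩ + b|01⟩ + c|10⟩ + d|11⟩, it is a product state iff ad − bc = 0.
Here (a, b, c, d) = (-0.6192i, -0.4865i, -0.5304i, 0.3139): ad − bc = (-0.6192i)(0.3139) − (-0.4865i)(-0.5304i) = (0.258 - 0.1944i) ≠ 0, so the state is entangled.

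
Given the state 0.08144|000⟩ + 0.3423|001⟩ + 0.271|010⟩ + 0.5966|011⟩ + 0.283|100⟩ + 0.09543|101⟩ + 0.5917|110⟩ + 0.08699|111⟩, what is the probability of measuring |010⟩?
0.07344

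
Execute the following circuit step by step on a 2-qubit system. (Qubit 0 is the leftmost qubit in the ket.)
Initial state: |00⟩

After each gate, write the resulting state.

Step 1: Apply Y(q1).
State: i|01⟩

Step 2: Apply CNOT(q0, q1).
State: i|01⟩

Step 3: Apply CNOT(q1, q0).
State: i|11⟩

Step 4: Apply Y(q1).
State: |10⟩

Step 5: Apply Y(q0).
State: -i|00⟩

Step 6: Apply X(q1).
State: -i|01⟩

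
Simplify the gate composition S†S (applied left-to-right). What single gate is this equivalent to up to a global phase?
I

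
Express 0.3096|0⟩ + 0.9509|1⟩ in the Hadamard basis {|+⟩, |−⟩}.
0.8913|+⟩ - 0.4535|−⟩

With |ψ⟩ = α|0⟩ + β|1⟩, the Hadamard-basis coefficients are ⟨+|ψ⟩ = (α + β)/√2 and ⟨−|ψ⟩ = (α − β)/√2.
Here α = 0.3096, β = 0.9509: (α + β)/√2 = 0.8913, (α − β)/√2 = -0.4535.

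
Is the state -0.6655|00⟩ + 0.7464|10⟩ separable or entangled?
Separable

Writing the state as a|00⟩ + b|01⟩ + c|10⟩ + d|11⟩, it is a product state iff ad − bc = 0.
Here (a, b, c, d) = (-0.6655, 0, 0.7464, 0): ad − bc = (-0.6655)(0) − (0)(0.7464) = 0, so the state is separable.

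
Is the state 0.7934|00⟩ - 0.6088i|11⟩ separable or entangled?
Entangled

Writing the state as a|00⟩ + b|01⟩ + c|10⟩ + d|11⟩, it is a product state iff ad − bc = 0.
Here (a, b, c, d) = (0.7934, 0, 0, -0.6088i): ad − bc = (0.7934)(-0.6088i) − (0)(0) = -0.483i ≠ 0, so the state is entangled.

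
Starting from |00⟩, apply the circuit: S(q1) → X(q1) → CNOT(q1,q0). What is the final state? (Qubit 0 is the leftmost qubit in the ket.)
|11⟩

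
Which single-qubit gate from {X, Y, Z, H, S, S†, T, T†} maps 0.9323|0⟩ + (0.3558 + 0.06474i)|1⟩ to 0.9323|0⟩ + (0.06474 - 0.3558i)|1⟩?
S†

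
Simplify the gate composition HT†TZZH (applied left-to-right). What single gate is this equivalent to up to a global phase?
I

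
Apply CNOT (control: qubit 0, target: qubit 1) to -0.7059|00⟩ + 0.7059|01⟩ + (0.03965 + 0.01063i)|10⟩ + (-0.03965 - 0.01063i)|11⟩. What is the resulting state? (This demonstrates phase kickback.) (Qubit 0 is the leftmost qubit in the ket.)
-0.7059|00⟩ + 0.7059|01⟩ + (-0.03965 - 0.01063i)|10⟩ + (0.03965 + 0.01063i)|11⟩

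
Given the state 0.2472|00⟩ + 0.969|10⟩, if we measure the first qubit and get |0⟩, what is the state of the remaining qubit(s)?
|0⟩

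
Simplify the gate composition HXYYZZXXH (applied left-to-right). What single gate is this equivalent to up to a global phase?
Z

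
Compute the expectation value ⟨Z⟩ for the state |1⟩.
-1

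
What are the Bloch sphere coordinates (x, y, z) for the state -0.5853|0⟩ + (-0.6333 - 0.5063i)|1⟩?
(0.7413, 0.5927, -0.3148)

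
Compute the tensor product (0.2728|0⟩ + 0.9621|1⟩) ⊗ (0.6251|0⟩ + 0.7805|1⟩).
0.1705|00⟩ + 0.2129|01⟩ + 0.6014|10⟩ + 0.7509|11⟩

amp(|b₁b₂…⟩) = product of the factor amplitudes for bits b₁, b₂, …; only kets whose every factor amplitude is nonzero survive.
|00⟩: (0.2728)(0.6251) = 0.1705
|01⟩: (0.2728)(0.7805) = 0.2129
|10⟩: (0.9621)(0.6251) = 0.6014
|11⟩: (0.9621)(0.7805) = 0.7509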